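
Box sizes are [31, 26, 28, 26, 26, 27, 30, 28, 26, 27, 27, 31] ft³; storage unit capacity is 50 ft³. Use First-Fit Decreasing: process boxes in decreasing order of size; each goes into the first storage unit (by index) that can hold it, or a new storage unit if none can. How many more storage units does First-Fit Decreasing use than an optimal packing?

0

First-Fit Decreasing: [31] [31] [30] [28] [28] [27] [27] [27] [26] [26] [26] [26] → 12 storage units.
12 boxes exceed 25 ft³ (half the capacity), and no two of those can share a storage unit, so at least 12 storage units are needed.
So 12 is already optimal.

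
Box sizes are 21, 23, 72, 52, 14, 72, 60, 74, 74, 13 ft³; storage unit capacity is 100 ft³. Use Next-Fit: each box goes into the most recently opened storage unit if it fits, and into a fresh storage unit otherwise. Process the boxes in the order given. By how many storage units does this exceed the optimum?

1

Next-Fit: [21,23] [72] [52,14] [72] [60] [74] [74,13] → 7 storage units.
6 boxes exceed 50 ft³ (half the capacity), and no two of those can share a storage unit, so at least 6 storage units are needed.
An optimal packing achieves that bound: [74,23] [74,21] [72,14,13] [72] [60] [52] → 6 storage units.
Excess: 7 − 6 = 1.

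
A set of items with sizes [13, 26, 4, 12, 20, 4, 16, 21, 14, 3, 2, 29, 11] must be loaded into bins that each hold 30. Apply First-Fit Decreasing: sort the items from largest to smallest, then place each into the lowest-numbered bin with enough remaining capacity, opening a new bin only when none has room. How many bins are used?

7

Sorted descending: 29, 26, 21, 20, 16, 14, 13, 12, 11, 4, 4, 3, 2.
29 → bin 1 (remaining 1)
26 → bin 2 (remaining 4)
21 → bin 3 (remaining 9)
20 → bin 4 (remaining 10)
16 → bin 5 (remaining 14)
14 → bin 5 (remaining 0)
13 → bin 6 (remaining 17)
12 → bin 6 (remaining 5)
11 → bin 7 (remaining 19)
4 → bin 2 (remaining 0)
4 → bin 3 (remaining 5)
3 → bin 3 (remaining 2)
2 → bin 3 (remaining 0)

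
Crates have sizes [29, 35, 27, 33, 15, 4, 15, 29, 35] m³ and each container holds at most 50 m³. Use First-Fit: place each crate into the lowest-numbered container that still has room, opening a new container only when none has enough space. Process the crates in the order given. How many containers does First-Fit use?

6 containers

29 m³ → container 1 (remaining 21 m³)
35 m³ → container 2 (remaining 15 m³)
27 m³ → container 3 (remaining 23 m³)
33 m³ → container 4 (remaining 17 m³)
15 m³ → container 1 (remaining 6 m³)
4 m³ → container 1 (remaining 2 m³)
15 m³ → container 2 (remaining 0 m³)
29 m³ → container 5 (remaining 21 m³)
35 m³ → container 6 (remaining 15 m³)
Final containers: [29,15,4] [35,15] [27] [33] [29] [35].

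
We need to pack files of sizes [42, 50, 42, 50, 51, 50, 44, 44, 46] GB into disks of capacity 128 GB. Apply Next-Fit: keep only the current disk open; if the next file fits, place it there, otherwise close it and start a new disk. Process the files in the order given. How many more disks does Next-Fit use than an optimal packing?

1

Next-Fit: [42,50] [42,50] [51,50] [44,44] [46] → 5 disks.
Total size 419 GB; any packing needs at least ⌈419/128⌉ = 4 disks.
An optimal packing achieves that bound: [51,50] [50,50] [46,44] [44,42,42] → 4 disks.
Excess: 5 − 4 = 1.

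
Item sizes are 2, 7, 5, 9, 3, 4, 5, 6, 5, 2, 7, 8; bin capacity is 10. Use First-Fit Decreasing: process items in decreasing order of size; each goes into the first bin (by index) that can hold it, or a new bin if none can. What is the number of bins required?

7

Sorted descending: 9, 8, 7, 7, 6, 5, 5, 5, 4, 3, 2, 2.
9 → bin 1 (remaining 1)
8 → bin 2 (remaining 2)
7 → bin 3 (remaining 3)
7 → bin 4 (remaining 3)
6 → bin 5 (remaining 4)
5 → bin 6 (remaining 5)
5 → bin 6 (remaining 0)
5 → bin 7 (remaining 5)
4 → bin 5 (remaining 0)
3 → bin 3 (remaining 0)
2 → bin 2 (remaining 0)
2 → bin 4 (remaining 1)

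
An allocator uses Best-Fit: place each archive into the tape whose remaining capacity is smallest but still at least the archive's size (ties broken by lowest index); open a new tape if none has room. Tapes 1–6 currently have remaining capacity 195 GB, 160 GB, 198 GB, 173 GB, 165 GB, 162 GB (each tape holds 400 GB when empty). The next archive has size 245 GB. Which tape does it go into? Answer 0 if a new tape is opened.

0

No tape has ≥ 245 GB free, so a new tape is opened.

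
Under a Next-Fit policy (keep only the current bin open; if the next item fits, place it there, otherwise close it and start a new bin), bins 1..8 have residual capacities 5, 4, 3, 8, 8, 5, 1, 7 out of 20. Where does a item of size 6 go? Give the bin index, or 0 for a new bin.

Next-Fit only looks at bin 8, which has 7 free.
6 fits there.

8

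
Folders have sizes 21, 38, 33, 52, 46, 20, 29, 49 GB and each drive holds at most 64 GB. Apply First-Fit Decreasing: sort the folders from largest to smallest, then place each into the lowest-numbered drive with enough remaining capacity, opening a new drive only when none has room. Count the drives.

Sorted descending: 52, 49, 46, 38, 33, 29, 21, 20.
drive 1: place 52 GB, 12 GB left
drive 2: place 49 GB, 15 GB left
drive 3: place 46 GB, 18 GB left
drive 4: place 38 GB, 26 GB left
drive 5: place 33 GB, 31 GB left
drive 5: place 29 GB, 2 GB left
drive 4: place 21 GB, 5 GB left
drive 6: place 20 GB, 44 GB left
Final drives: [52] [49] [46] [38,21] [33,29] [20].

6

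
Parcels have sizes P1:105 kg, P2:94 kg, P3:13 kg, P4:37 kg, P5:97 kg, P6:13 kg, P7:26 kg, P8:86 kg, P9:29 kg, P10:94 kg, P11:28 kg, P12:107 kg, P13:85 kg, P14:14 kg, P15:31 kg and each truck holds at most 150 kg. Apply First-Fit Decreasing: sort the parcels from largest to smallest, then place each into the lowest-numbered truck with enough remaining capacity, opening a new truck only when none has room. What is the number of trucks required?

Sorted descending: 107, 105, 97, 94, 94, 86, 85, 37, 31, 29, 28, 26, 14, 13, 13.
truck 1: place 107 kg, 43 kg left
truck 2: place 105 kg, 45 kg left
truck 3: place 97 kg, 53 kg left
truck 4: place 94 kg, 56 kg left
truck 5: place 94 kg, 56 kg left
truck 6: place 86 kg, 64 kg left
truck 7: place 85 kg, 65 kg left
truck 1: place 37 kg, 6 kg left
truck 2: place 31 kg, 14 kg left
truck 3: place 29 kg, 24 kg left
truck 4: place 28 kg, 28 kg left
truck 4: place 26 kg, 2 kg left
truck 2: place 14 kg, 0 kg left
truck 3: place 13 kg, 11 kg left
truck 5: place 13 kg, 43 kg left
Final trucks: [107,37] [105,31,14] [97,29,13] [94,28,26] [94,13] [86] [85].

7 trucks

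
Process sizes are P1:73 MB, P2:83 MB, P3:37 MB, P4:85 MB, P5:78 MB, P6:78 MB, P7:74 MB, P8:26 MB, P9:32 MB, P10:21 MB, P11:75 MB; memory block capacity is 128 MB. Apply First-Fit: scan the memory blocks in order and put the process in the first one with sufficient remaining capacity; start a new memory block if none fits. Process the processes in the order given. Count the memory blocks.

7 memory blocks

P1 (73 MB) → memory block 1 (remaining 55 MB)
P2 (83 MB) → memory block 2 (remaining 45 MB)
P3 (37 MB) → memory block 1 (remaining 18 MB)
P4 (85 MB) → memory block 3 (remaining 43 MB)
P5 (78 MB) → memory block 4 (remaining 50 MB)
P6 (78 MB) → memory block 5 (remaining 50 MB)
P7 (74 MB) → memory block 6 (remaining 54 MB)
P8 (26 MB) → memory block 2 (remaining 19 MB)
P9 (32 MB) → memory block 3 (remaining 11 MB)
P10 (21 MB) → memory block 4 (remaining 29 MB)
P11 (75 MB) → memory block 7 (remaining 53 MB)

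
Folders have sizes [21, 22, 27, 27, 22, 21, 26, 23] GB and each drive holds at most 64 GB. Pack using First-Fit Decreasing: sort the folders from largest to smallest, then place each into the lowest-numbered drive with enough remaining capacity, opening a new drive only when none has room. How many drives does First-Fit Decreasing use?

Sorted descending: 27, 27, 26, 23, 22, 22, 21, 21.
Put 27 GB in drive 1; 37 GB remain.
Put 27 GB in drive 1; 10 GB remain.
Put 26 GB in drive 2; 38 GB remain.
Put 23 GB in drive 2; 15 GB remain.
Put 22 GB in drive 3; 42 GB remain.
Put 22 GB in drive 3; 20 GB remain.
Put 21 GB in drive 4; 43 GB remain.
Put 21 GB in drive 4; 22 GB remain.

4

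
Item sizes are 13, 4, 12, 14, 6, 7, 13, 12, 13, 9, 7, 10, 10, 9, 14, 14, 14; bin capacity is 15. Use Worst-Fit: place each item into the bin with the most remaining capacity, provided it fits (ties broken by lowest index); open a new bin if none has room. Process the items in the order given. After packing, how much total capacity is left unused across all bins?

Put 13 in bin 1; 2 remain.
Put 4 in bin 2; 11 remain.
Put 12 in bin 3; 3 remain.
Put 14 in bin 4; 1 remain.
Put 6 in bin 2; 5 remain.
Put 7 in bin 5; 8 remain.
Put 13 in bin 6; 2 remain.
Put 12 in bin 7; 3 remain.
Put 13 in bin 8; 2 remain.
Put 9 in bin 9; 6 remain.
Put 7 in bin 5; 1 remain.
Put 10 in bin 10; 5 remain.
Put 10 in bin 11; 5 remain.
Put 9 in bin 12; 6 remain.
Put 14 in bin 13; 1 remain.
Put 14 in bin 14; 1 remain.
Put 14 in bin 15; 1 remain.
15 bins × 15 = 225; used 181; unused 44.

44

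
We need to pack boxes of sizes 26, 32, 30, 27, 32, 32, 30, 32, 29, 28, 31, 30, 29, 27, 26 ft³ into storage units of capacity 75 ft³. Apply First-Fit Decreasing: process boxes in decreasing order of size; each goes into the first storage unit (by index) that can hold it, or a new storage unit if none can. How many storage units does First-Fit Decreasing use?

Sorted descending: 32, 32, 32, 32, 31, 30, 30, 30, 29, 29, 28, 27, 27, 26, 26.
storage unit 1: place 32 ft³, 43 ft³ left
storage unit 1: place 32 ft³, 11 ft³ left
storage unit 2: place 32 ft³, 43 ft³ left
storage unit 2: place 32 ft³, 11 ft³ left
storage unit 3: place 31 ft³, 44 ft³ left
storage unit 3: place 30 ft³, 14 ft³ left
storage unit 4: place 30 ft³, 45 ft³ left
storage unit 4: place 30 ft³, 15 ft³ left
storage unit 5: place 29 ft³, 46 ft³ left
storage unit 5: place 29 ft³, 17 ft³ left
storage unit 6: place 28 ft³, 47 ft³ left
storage unit 6: place 27 ft³, 20 ft³ left
storage unit 7: place 27 ft³, 48 ft³ left
storage unit 7: place 26 ft³, 22 ft³ left
storage unit 8: place 26 ft³, 49 ft³ left
Final storage units: [32,32] [32,32] [31,30] [30,30] [29,29] [28,27] [27,26] [26].

8 storage units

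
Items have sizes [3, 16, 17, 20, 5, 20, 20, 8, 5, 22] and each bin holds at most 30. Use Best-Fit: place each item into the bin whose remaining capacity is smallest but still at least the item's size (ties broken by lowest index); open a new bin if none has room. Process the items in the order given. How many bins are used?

bin 1: place 3, 27 left
bin 1: place 16, 11 left
bin 2: place 17, 13 left
bin 3: place 20, 10 left
bin 3: place 5, 5 left
bin 4: place 20, 10 left
bin 5: place 20, 10 left
bin 4: place 8, 2 left
bin 3: place 5, 0 left
bin 6: place 22, 8 left
Final bins: [3,16] [17] [20,5,5] [20,8] [20] [22].

6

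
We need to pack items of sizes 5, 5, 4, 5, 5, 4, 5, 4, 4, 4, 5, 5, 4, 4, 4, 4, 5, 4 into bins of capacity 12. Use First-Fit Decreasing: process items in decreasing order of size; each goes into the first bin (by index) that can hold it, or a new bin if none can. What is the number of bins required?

8 bins

Sorted descending: 5, 5, 5, 5, 5, 5, 5, 5, 4, 4, 4, 4, 4, 4, 4, 4, 4, 4.
bin 1: place 5, 7 left
bin 1: place 5, 2 left
bin 2: place 5, 7 left
bin 2: place 5, 2 left
bin 3: place 5, 7 left
bin 3: place 5, 2 left
bin 4: place 5, 7 left
bin 4: place 5, 2 left
bin 5: place 4, 8 left
bin 5: place 4, 4 left
bin 5: place 4, 0 left
bin 6: place 4, 8 left
bin 6: place 4, 4 left
bin 6: place 4, 0 left
bin 7: place 4, 8 left
bin 7: place 4, 4 left
bin 7: place 4, 0 left
bin 8: place 4, 8 left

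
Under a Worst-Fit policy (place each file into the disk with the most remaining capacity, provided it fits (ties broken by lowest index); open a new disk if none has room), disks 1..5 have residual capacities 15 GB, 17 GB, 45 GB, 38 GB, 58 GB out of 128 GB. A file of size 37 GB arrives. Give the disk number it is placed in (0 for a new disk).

Disks with room: disk 3 (45 GB), disk 4 (38 GB), disk 5 (58 GB).
Most room is disk 5 with 58 GB free.

5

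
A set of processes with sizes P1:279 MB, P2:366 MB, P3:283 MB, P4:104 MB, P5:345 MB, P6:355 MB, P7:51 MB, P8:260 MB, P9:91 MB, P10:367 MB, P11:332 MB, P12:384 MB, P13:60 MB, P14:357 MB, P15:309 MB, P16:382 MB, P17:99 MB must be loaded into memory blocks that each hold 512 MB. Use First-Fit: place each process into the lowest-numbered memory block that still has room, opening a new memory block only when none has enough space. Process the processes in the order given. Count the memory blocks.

12 memory blocks

Put P1 (279 MB) in memory block 1; 233 MB remain.
Put P2 (366 MB) in memory block 2; 146 MB remain.
Put P3 (283 MB) in memory block 3; 229 MB remain.
Put P4 (104 MB) in memory block 1; 129 MB remain.
Put P5 (345 MB) in memory block 4; 167 MB remain.
Put P6 (355 MB) in memory block 5; 157 MB remain.
Put P7 (51 MB) in memory block 1; 78 MB remain.
Put P8 (260 MB) in memory block 6; 252 MB remain.
Put P9 (91 MB) in memory block 2; 55 MB remain.
Put P10 (367 MB) in memory block 7; 145 MB remain.
Put P11 (332 MB) in memory block 8; 180 MB remain.
Put P12 (384 MB) in memory block 9; 128 MB remain.
Put P13 (60 MB) in memory block 1; 18 MB remain.
Put P14 (357 MB) in memory block 10; 155 MB remain.
Put P15 (309 MB) in memory block 11; 203 MB remain.
Put P16 (382 MB) in memory block 12; 130 MB remain.
Put P17 (99 MB) in memory block 3; 130 MB remain.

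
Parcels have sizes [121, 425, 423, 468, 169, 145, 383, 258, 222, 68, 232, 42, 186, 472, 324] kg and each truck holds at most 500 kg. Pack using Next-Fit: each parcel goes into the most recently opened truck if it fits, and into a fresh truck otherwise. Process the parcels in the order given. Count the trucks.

11 trucks

truck 1: place 121 kg, 379 kg left
truck 2: place 425 kg, 75 kg left
truck 3: place 423 kg, 77 kg left
truck 4: place 468 kg, 32 kg left
truck 5: place 169 kg, 331 kg left
truck 5: place 145 kg, 186 kg left
truck 6: place 383 kg, 117 kg left
truck 7: place 258 kg, 242 kg left
truck 7: place 222 kg, 20 kg left
truck 8: place 68 kg, 432 kg left
truck 8: place 232 kg, 200 kg left
truck 8: place 42 kg, 158 kg left
truck 9: place 186 kg, 314 kg left
truck 10: place 472 kg, 28 kg left
truck 11: place 324 kg, 176 kg left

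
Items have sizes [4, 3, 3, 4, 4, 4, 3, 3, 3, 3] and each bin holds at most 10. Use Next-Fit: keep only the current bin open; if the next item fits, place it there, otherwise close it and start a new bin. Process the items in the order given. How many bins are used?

4 bins

bin 1: place 4, 6 left
bin 1: place 3, 3 left
bin 1: place 3, 0 left
bin 2: place 4, 6 left
bin 2: place 4, 2 left
bin 3: place 4, 6 left
bin 3: place 3, 3 left
bin 3: place 3, 0 left
bin 4: place 3, 7 left
bin 4: place 3, 4 left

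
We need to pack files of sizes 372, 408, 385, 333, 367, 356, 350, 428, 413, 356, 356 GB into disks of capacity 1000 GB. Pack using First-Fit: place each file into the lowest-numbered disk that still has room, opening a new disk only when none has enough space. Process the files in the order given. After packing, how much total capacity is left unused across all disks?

1876

disk 1: place 372 GB, 628 GB left
disk 1: place 408 GB, 220 GB left
disk 2: place 385 GB, 615 GB left
disk 2: place 333 GB, 282 GB left
disk 3: place 367 GB, 633 GB left
disk 3: place 356 GB, 277 GB left
disk 4: place 350 GB, 650 GB left
disk 4: place 428 GB, 222 GB left
disk 5: place 413 GB, 587 GB left
disk 5: place 356 GB, 231 GB left
disk 6: place 356 GB, 644 GB left
6 disks × 1000 GB = 6000 GB; used 4124 GB; unused 1876 GB.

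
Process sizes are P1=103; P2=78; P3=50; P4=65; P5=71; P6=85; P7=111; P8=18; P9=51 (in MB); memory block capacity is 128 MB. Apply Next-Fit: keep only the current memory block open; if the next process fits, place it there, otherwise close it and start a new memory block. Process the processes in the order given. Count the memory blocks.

P1 (103 MB) → memory block 1 (remaining 25 MB)
P2 (78 MB) → memory block 2 (remaining 50 MB)
P3 (50 MB) → memory block 2 (remaining 0 MB)
P4 (65 MB) → memory block 3 (remaining 63 MB)
P5 (71 MB) → memory block 4 (remaining 57 MB)
P6 (85 MB) → memory block 5 (remaining 43 MB)
P7 (111 MB) → memory block 6 (remaining 17 MB)
P8 (18 MB) → memory block 7 (remaining 110 MB)
P9 (51 MB) → memory block 7 (remaining 59 MB)
Final memory blocks: [103] [78,50] [65] [71] [85] [111] [18,51].

7 memory blocks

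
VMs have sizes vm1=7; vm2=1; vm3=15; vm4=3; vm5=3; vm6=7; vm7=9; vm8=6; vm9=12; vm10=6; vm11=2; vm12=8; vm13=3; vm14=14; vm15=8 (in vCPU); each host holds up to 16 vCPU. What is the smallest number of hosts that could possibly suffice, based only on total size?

Total size = 7 + 1 + 15 + 3 + 3 + 7 + 9 + 6 + 12 + 6 + 2 + 8 + 3 + 14 + 8 = 104 vCPU.
⌈104 / 16⌉ = 7.

7 hosts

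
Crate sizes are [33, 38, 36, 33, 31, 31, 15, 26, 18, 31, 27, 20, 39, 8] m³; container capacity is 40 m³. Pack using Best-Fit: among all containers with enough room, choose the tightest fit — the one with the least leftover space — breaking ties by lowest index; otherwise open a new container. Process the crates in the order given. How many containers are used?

Put 33 m³ in container 1; 7 m³ remain.
Put 38 m³ in container 2; 2 m³ remain.
Put 36 m³ in container 3; 4 m³ remain.
Put 33 m³ in container 4; 7 m³ remain.
Put 31 m³ in container 5; 9 m³ remain.
Put 31 m³ in container 6; 9 m³ remain.
Put 15 m³ in container 7; 25 m³ remain.
Put 26 m³ in container 8; 14 m³ remain.
Put 18 m³ in container 7; 7 m³ remain.
Put 31 m³ in container 9; 9 m³ remain.
Put 27 m³ in container 10; 13 m³ remain.
Put 20 m³ in container 11; 20 m³ remain.
Put 39 m³ in container 12; 1 m³ remain.
Put 8 m³ in container 5; 1 m³ remain.
Final containers: [33] [38] [36] [33] [31,8] [31] [15,18] [26] [31] [27] [20] [39].

12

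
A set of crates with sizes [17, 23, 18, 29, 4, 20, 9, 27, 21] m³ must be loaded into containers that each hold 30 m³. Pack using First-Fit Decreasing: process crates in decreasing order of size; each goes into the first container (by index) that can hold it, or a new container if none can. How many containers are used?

7 containers

Sorted descending: 29, 27, 23, 21, 20, 18, 17, 9, 4.
Put 29 m³ in container 1; 1 m³ remain.
Put 27 m³ in container 2; 3 m³ remain.
Put 23 m³ in container 3; 7 m³ remain.
Put 21 m³ in container 4; 9 m³ remain.
Put 20 m³ in container 5; 10 m³ remain.
Put 18 m³ in container 6; 12 m³ remain.
Put 17 m³ in container 7; 13 m³ remain.
Put 9 m³ in container 4; 0 m³ remain.
Put 4 m³ in container 3; 3 m³ remain.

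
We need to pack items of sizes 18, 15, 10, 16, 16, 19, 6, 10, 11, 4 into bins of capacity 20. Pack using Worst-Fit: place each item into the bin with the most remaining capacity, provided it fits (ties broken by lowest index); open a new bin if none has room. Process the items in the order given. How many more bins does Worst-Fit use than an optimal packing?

Worst-Fit: [18] [15] [10,6] [16] [16] [19] [10,4] [11] → 8 bins.
Total size 125; any packing needs at least ⌈125/20⌉ = 7 bins.
An optimal packing achieves that bound: [19] [18] [16,4] [16] [15] [11,6] [10,10] → 7 bins.
Excess: 8 − 7 = 1.

1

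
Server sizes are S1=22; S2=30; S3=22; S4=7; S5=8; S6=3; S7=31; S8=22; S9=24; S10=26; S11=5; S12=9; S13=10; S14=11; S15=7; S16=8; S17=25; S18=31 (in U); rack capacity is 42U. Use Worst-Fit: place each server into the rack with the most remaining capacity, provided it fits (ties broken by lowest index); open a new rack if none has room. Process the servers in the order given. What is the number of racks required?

rack 1: place S1 (22U), 20U left
rack 2: place S2 (30U), 12U left
rack 3: place S3 (22U), 20U left
rack 1: place S4 (7U), 13U left
rack 3: place S5 (8U), 12U left
rack 1: place S6 (3U), 10U left
rack 4: place S7 (31U), 11U left
rack 5: place S8 (22U), 20U left
rack 6: place S9 (24U), 18U left
rack 7: place S10 (26U), 16U left
rack 5: place S11 (5U), 15U left
rack 6: place S12 (9U), 9U left
rack 7: place S13 (10U), 6U left
rack 5: place S14 (11U), 4U left
rack 2: place S15 (7U), 5U left
rack 3: place S16 (8U), 4U left
rack 8: place S17 (25U), 17U left
rack 9: place S18 (31U), 11U left

9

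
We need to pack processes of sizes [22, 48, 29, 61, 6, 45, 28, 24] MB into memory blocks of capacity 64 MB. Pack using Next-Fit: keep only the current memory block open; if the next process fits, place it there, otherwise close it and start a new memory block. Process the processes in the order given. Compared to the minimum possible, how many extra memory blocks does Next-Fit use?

Next-Fit: [22] [48] [29] [61] [6,45] [28,24] → 6 memory blocks.
Total size 263 MB; any packing needs at least ⌈263/64⌉ = 5 memory blocks.
An optimal packing achieves that bound: [61] [48,6] [45] [29,28] [24,22] → 5 memory blocks.
Excess: 6 − 5 = 1.

1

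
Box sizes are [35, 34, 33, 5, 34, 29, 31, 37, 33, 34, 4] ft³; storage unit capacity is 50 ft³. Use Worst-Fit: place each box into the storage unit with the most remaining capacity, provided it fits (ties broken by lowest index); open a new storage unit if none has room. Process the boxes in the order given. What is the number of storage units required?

35 ft³ → storage unit 1 (remaining 15 ft³)
34 ft³ → storage unit 2 (remaining 16 ft³)
33 ft³ → storage unit 3 (remaining 17 ft³)
5 ft³ → storage unit 3 (remaining 12 ft³)
34 ft³ → storage unit 4 (remaining 16 ft³)
29 ft³ → storage unit 5 (remaining 21 ft³)
31 ft³ → storage unit 6 (remaining 19 ft³)
37 ft³ → storage unit 7 (remaining 13 ft³)
33 ft³ → storage unit 8 (remaining 17 ft³)
34 ft³ → storage unit 9 (remaining 16 ft³)
4 ft³ → storage unit 5 (remaining 17 ft³)

9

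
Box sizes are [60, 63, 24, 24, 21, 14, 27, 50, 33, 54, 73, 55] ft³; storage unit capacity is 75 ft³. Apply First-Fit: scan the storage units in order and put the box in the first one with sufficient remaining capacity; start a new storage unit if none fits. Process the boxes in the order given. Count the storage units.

storage unit 1: place 60 ft³, 15 ft³ left
storage unit 2: place 63 ft³, 12 ft³ left
storage unit 3: place 24 ft³, 51 ft³ left
storage unit 3: place 24 ft³, 27 ft³ left
storage unit 3: place 21 ft³, 6 ft³ left
storage unit 1: place 14 ft³, 1 ft³ left
storage unit 4: place 27 ft³, 48 ft³ left
storage unit 5: place 50 ft³, 25 ft³ left
storage unit 4: place 33 ft³, 15 ft³ left
storage unit 6: place 54 ft³, 21 ft³ left
storage unit 7: place 73 ft³, 2 ft³ left
storage unit 8: place 55 ft³, 20 ft³ left
Final storage units: [60,14] [63] [24,24,21] [27,33] [50] [54] [73] [55].

8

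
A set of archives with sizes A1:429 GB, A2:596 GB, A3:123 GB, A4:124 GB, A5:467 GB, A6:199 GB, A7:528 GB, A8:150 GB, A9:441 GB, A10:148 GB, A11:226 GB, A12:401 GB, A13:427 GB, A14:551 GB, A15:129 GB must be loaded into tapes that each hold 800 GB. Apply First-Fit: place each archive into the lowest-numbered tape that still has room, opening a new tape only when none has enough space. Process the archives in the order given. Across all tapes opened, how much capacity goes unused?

Put A1 (429 GB) in tape 1; 371 GB remain.
Put A2 (596 GB) in tape 2; 204 GB remain.
Put A3 (123 GB) in tape 1; 248 GB remain.
Put A4 (124 GB) in tape 1; 124 GB remain.
Put A5 (467 GB) in tape 3; 333 GB remain.
Put A6 (199 GB) in tape 2; 5 GB remain.
Put A7 (528 GB) in tape 4; 272 GB remain.
Put A8 (150 GB) in tape 3; 183 GB remain.
Put A9 (441 GB) in tape 5; 359 GB remain.
Put A10 (148 GB) in tape 3; 35 GB remain.
Put A11 (226 GB) in tape 4; 46 GB remain.
Put A12 (401 GB) in tape 6; 399 GB remain.
Put A13 (427 GB) in tape 7; 373 GB remain.
Put A14 (551 GB) in tape 8; 249 GB remain.
Put A15 (129 GB) in tape 5; 230 GB remain.
8 tapes × 800 GB = 6400 GB; used 4939 GB; unused 1461 GB.

1461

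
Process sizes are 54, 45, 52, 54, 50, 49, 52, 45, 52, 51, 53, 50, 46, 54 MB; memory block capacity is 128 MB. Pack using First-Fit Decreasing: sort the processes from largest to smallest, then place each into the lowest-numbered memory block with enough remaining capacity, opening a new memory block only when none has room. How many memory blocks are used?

Sorted descending: 54, 54, 54, 53, 52, 52, 52, 51, 50, 50, 49, 46, 45, 45.
54 MB → memory block 1 (remaining 74 MB)
54 MB → memory block 1 (remaining 20 MB)
54 MB → memory block 2 (remaining 74 MB)
53 MB → memory block 2 (remaining 21 MB)
52 MB → memory block 3 (remaining 76 MB)
52 MB → memory block 3 (remaining 24 MB)
52 MB → memory block 4 (remaining 76 MB)
51 MB → memory block 4 (remaining 25 MB)
50 MB → memory block 5 (remaining 78 MB)
50 MB → memory block 5 (remaining 28 MB)
49 MB → memory block 6 (remaining 79 MB)
46 MB → memory block 6 (remaining 33 MB)
45 MB → memory block 7 (remaining 83 MB)
45 MB → memory block 7 (remaining 38 MB)

7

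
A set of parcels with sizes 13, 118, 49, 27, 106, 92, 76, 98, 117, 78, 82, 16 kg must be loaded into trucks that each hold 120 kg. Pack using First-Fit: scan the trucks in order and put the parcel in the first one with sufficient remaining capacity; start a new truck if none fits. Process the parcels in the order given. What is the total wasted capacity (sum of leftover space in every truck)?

Put 13 kg in truck 1; 107 kg remain.
Put 118 kg in truck 2; 2 kg remain.
Put 49 kg in truck 1; 58 kg remain.
Put 27 kg in truck 1; 31 kg remain.
Put 106 kg in truck 3; 14 kg remain.
Put 92 kg in truck 4; 28 kg remain.
Put 76 kg in truck 5; 44 kg remain.
Put 98 kg in truck 6; 22 kg remain.
Put 117 kg in truck 7; 3 kg remain.
Put 78 kg in truck 8; 42 kg remain.
Put 82 kg in truck 9; 38 kg remain.
Put 16 kg in truck 1; 15 kg remain.
9 trucks × 120 kg = 1080 kg; used 872 kg; unused 208 kg.

208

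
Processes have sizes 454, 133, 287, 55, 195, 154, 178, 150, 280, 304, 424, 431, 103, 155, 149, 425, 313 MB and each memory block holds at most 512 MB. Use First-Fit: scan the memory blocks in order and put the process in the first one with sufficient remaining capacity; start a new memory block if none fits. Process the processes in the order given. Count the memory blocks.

Put 454 MB in memory block 1; 58 MB remain.
Put 133 MB in memory block 2; 379 MB remain.
Put 287 MB in memory block 2; 92 MB remain.
Put 55 MB in memory block 1; 3 MB remain.
Put 195 MB in memory block 3; 317 MB remain.
Put 154 MB in memory block 3; 163 MB remain.
Put 178 MB in memory block 4; 334 MB remain.
Put 150 MB in memory block 3; 13 MB remain.
Put 280 MB in memory block 4; 54 MB remain.
Put 304 MB in memory block 5; 208 MB remain.
Put 424 MB in memory block 6; 88 MB remain.
Put 431 MB in memory block 7; 81 MB remain.
Put 103 MB in memory block 5; 105 MB remain.
Put 155 MB in memory block 8; 357 MB remain.
Put 149 MB in memory block 8; 208 MB remain.
Put 425 MB in memory block 9; 87 MB remain.
Put 313 MB in memory block 10; 199 MB remain.

10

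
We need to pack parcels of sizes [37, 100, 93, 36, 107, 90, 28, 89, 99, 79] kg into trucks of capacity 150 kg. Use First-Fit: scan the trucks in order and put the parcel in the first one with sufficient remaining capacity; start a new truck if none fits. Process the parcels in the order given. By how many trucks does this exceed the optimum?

First-Fit: [37,100] [93,36] [107,28] [90] [89] [99] [79] → 7 trucks.
7 parcels exceed 75 kg (half the capacity), and no two of those can share a truck, so at least 7 trucks are needed.
So 7 is already optimal.

0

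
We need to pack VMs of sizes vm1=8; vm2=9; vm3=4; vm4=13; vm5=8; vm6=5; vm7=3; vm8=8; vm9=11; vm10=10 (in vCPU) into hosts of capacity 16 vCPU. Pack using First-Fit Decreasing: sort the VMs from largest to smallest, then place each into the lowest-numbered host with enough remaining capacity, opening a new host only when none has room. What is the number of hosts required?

6 hosts

Sorted descending: 13, 11, 10, 9, 8, 8, 8, 5, 4, 3.
host 1: place 13 vCPU, 3 vCPU left
host 2: place 11 vCPU, 5 vCPU left
host 3: place 10 vCPU, 6 vCPU left
host 4: place 9 vCPU, 7 vCPU left
host 5: place 8 vCPU, 8 vCPU left
host 5: place 8 vCPU, 0 vCPU left
host 6: place 8 vCPU, 8 vCPU left
host 2: place 5 vCPU, 0 vCPU left
host 3: place 4 vCPU, 2 vCPU left
host 1: place 3 vCPU, 0 vCPU left
Final hosts: [13,3] [11,5] [10,4] [9] [8,8] [8].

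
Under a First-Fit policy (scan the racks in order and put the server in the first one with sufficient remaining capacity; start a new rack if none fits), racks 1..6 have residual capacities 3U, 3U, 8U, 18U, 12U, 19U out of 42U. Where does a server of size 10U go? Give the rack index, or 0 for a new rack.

Racks with room: rack 4 (18U), rack 5 (12U), rack 6 (19U).
The first with room is rack 4.

4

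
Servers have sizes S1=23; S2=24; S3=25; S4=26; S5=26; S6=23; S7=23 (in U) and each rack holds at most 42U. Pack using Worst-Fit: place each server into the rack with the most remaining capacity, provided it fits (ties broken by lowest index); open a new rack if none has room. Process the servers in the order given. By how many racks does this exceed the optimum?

0

Worst-Fit: [23] [24] [25] [26] [26] [23] [23] → 7 racks.
7 servers exceed 21U (half the capacity), and no two of those can share a rack, so at least 7 racks are needed.
So 7 is already optimal.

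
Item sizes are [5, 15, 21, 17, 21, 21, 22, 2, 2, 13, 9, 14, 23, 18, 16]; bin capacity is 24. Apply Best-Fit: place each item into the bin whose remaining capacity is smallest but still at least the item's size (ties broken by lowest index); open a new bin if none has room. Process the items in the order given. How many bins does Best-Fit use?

5 → bin 1 (remaining 19)
15 → bin 1 (remaining 4)
21 → bin 2 (remaining 3)
17 → bin 3 (remaining 7)
21 → bin 4 (remaining 3)
21 → bin 5 (remaining 3)
22 → bin 6 (remaining 2)
2 → bin 6 (remaining 0)
2 → bin 2 (remaining 1)
13 → bin 7 (remaining 11)
9 → bin 7 (remaining 2)
14 → bin 8 (remaining 10)
23 → bin 9 (remaining 1)
18 → bin 10 (remaining 6)
16 → bin 11 (remaining 8)
Final bins: [5,15] [21,2] [17] [21] [21] [22,2] [13,9] [14] [23] [18] [16].

11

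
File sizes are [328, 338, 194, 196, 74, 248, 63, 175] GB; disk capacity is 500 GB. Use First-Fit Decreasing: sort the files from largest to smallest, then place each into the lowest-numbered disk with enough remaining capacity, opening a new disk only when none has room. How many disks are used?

4 disks

Sorted descending: 338, 328, 248, 196, 194, 175, 74, 63.
disk 1: place 338 GB, 162 GB left
disk 2: place 328 GB, 172 GB left
disk 3: place 248 GB, 252 GB left
disk 3: place 196 GB, 56 GB left
disk 4: place 194 GB, 306 GB left
disk 4: place 175 GB, 131 GB left
disk 1: place 74 GB, 88 GB left
disk 1: place 63 GB, 25 GB left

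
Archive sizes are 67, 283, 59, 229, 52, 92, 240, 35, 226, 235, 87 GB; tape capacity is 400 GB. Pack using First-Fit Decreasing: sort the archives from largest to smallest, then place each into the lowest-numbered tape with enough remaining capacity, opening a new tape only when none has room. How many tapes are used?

5

Sorted descending: 283, 240, 235, 229, 226, 92, 87, 67, 59, 52, 35.
283 GB → tape 1 (remaining 117 GB)
240 GB → tape 2 (remaining 160 GB)
235 GB → tape 3 (remaining 165 GB)
229 GB → tape 4 (remaining 171 GB)
226 GB → tape 5 (remaining 174 GB)
92 GB → tape 1 (remaining 25 GB)
87 GB → tape 2 (remaining 73 GB)
67 GB → tape 2 (remaining 6 GB)
59 GB → tape 3 (remaining 106 GB)
52 GB → tape 3 (remaining 54 GB)
35 GB → tape 3 (remaining 19 GB)
Final tapes: [283,92] [240,87,67] [235,59,52,35] [229] [226].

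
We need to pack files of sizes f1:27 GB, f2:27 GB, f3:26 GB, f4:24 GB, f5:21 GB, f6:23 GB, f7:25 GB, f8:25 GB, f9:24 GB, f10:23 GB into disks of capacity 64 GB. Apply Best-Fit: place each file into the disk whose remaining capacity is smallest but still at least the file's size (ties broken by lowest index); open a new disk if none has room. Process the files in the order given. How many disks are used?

5 disks

disk 1: place f1 (27 GB), 37 GB left
disk 1: place f2 (27 GB), 10 GB left
disk 2: place f3 (26 GB), 38 GB left
disk 2: place f4 (24 GB), 14 GB left
disk 3: place f5 (21 GB), 43 GB left
disk 3: place f6 (23 GB), 20 GB left
disk 4: place f7 (25 GB), 39 GB left
disk 4: place f8 (25 GB), 14 GB left
disk 5: place f9 (24 GB), 40 GB left
disk 5: place f10 (23 GB), 17 GB left
Final disks: [27,27] [26,24] [21,23] [25,25] [24,23].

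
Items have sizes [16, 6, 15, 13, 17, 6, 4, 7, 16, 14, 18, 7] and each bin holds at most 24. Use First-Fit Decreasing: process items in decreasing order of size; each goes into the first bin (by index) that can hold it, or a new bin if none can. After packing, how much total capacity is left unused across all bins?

29

Sorted descending: 18, 17, 16, 16, 15, 14, 13, 7, 7, 6, 6, 4.
Put 18 in bin 1; 6 remain.
Put 17 in bin 2; 7 remain.
Put 16 in bin 3; 8 remain.
Put 16 in bin 4; 8 remain.
Put 15 in bin 5; 9 remain.
Put 14 in bin 6; 10 remain.
Put 13 in bin 7; 11 remain.
Put 7 in bin 2; 0 remain.
Put 7 in bin 3; 1 remain.
Put 6 in bin 1; 0 remain.
Put 6 in bin 4; 2 remain.
Put 4 in bin 5; 5 remain.
7 bins × 24 = 168; used 139; unused 29.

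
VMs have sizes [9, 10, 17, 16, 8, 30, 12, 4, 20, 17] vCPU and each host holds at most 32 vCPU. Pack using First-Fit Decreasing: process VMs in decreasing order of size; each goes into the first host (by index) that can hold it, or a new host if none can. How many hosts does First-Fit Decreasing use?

Sorted descending: 30, 20, 17, 17, 16, 12, 10, 9, 8, 4.
host 1: place 30 vCPU, 2 vCPU left
host 2: place 20 vCPU, 12 vCPU left
host 3: place 17 vCPU, 15 vCPU left
host 4: place 17 vCPU, 15 vCPU left
host 5: place 16 vCPU, 16 vCPU left
host 2: place 12 vCPU, 0 vCPU left
host 3: place 10 vCPU, 5 vCPU left
host 4: place 9 vCPU, 6 vCPU left
host 5: place 8 vCPU, 8 vCPU left
host 3: place 4 vCPU, 1 vCPU left
Final hosts: [30] [20,12] [17,10,4] [17,9] [16,8].

5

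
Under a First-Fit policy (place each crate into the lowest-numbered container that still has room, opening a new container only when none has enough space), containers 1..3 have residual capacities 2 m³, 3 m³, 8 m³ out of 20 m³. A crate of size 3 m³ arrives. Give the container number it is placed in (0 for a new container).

2

Containers with room: container 2 (3 m³), container 3 (8 m³).
The first with room is container 2.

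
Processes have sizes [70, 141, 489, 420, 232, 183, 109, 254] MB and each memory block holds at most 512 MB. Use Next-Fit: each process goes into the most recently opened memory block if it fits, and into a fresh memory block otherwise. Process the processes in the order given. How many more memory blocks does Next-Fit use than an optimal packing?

1

Next-Fit: [70,141] [489] [420] [232,183] [109,254] → 5 memory blocks.
Total size 1898 MB; any packing needs at least ⌈1898/512⌉ = 4 memory blocks.
An optimal packing achieves that bound: [489] [420,70] [254,232] [183,141,109] → 4 memory blocks.
Excess: 5 − 4 = 1.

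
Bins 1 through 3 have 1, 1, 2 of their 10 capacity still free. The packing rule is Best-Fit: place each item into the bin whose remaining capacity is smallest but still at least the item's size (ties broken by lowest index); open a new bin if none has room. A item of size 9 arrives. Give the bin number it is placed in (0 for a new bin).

0

No bin has ≥ 9 free, so a new bin is opened.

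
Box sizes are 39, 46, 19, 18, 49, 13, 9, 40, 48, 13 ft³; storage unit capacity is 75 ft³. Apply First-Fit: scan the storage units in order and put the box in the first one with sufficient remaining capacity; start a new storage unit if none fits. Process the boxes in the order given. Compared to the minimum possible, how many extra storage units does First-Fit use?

0

First-Fit: [39,19,13] [46,18,9] [49,13] [40] [48] → 5 storage units.
5 boxes exceed 37.5 ft³ (half the capacity), and no two of those can share a storage unit, so at least 5 storage units are needed.
So 5 is already optimal.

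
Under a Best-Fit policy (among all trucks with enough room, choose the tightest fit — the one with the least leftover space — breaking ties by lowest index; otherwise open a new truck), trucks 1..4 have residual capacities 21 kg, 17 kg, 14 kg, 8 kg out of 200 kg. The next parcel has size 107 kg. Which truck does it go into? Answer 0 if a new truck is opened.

0

No truck has ≥ 107 kg free, so a new truck is opened.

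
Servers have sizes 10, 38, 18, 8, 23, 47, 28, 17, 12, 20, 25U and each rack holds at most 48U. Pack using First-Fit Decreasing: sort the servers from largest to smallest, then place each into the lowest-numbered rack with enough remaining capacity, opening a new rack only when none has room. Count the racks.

6 racks

Sorted descending: 47, 38, 28, 25, 23, 20, 18, 17, 12, 10, 8.
47U → rack 1 (remaining 1U)
38U → rack 2 (remaining 10U)
28U → rack 3 (remaining 20U)
25U → rack 4 (remaining 23U)
23U → rack 4 (remaining 0U)
20U → rack 3 (remaining 0U)
18U → rack 5 (remaining 30U)
17U → rack 5 (remaining 13U)
12U → rack 5 (remaining 1U)
10U → rack 2 (remaining 0U)
8U → rack 6 (remaining 40U)
Final racks: [47] [38,10] [28,20] [25,23] [18,17,12] [8].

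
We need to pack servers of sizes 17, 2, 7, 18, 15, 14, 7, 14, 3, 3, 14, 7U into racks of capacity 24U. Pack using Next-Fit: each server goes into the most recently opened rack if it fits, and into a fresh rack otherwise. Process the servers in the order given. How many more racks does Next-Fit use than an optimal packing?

1

Next-Fit: [17,2] [7] [18] [15] [14,7] [14,3,3] [14,7] → 7 racks.
Total size 121U; any packing needs at least ⌈121/24⌉ = 6 racks.
An optimal packing achieves that bound: [18,3,3] [17,7] [15,7,2] [14,7] [14] [14] → 6 racks.
Excess: 7 − 6 = 1.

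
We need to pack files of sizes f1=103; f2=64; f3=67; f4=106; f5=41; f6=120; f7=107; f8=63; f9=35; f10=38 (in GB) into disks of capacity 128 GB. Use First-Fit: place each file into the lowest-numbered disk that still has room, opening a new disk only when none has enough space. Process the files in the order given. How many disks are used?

7 disks

f1 (103 GB) → disk 1 (remaining 25 GB)
f2 (64 GB) → disk 2 (remaining 64 GB)
f3 (67 GB) → disk 3 (remaining 61 GB)
f4 (106 GB) → disk 4 (remaining 22 GB)
f5 (41 GB) → disk 2 (remaining 23 GB)
f6 (120 GB) → disk 5 (remaining 8 GB)
f7 (107 GB) → disk 6 (remaining 21 GB)
f8 (63 GB) → disk 7 (remaining 65 GB)
f9 (35 GB) → disk 3 (remaining 26 GB)
f10 (38 GB) → disk 7 (remaining 27 GB)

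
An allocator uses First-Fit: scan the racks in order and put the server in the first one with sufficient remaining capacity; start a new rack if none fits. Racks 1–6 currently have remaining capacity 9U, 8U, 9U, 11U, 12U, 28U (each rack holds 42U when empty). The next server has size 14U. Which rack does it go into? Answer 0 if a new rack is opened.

Racks with room: rack 6 (28U).
The first with room is rack 6.

6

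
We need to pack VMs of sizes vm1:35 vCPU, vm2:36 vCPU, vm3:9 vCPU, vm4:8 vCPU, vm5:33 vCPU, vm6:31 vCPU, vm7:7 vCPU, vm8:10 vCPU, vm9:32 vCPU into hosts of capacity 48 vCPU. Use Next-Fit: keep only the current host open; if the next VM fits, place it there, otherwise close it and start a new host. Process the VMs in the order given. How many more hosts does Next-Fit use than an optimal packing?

Next-Fit: [35] [36,9] [8,33] [31,7,10] [32] → 5 hosts.
Total size 201 vCPU; any packing needs at least ⌈201/48⌉ = 5 hosts.
So 5 is already optimal.

0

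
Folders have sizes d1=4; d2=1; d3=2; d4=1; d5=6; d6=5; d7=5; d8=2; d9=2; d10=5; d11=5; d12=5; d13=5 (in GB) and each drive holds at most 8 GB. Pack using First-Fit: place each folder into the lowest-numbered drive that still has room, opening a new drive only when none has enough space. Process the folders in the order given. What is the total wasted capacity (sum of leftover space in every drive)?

16

d1 (4 GB) → drive 1 (remaining 4 GB)
d2 (1 GB) → drive 1 (remaining 3 GB)
d3 (2 GB) → drive 1 (remaining 1 GB)
d4 (1 GB) → drive 1 (remaining 0 GB)
d5 (6 GB) → drive 2 (remaining 2 GB)
d6 (5 GB) → drive 3 (remaining 3 GB)
d7 (5 GB) → drive 4 (remaining 3 GB)
d8 (2 GB) → drive 2 (remaining 0 GB)
d9 (2 GB) → drive 3 (remaining 1 GB)
d10 (5 GB) → drive 5 (remaining 3 GB)
d11 (5 GB) → drive 6 (remaining 3 GB)
d12 (5 GB) → drive 7 (remaining 3 GB)
d13 (5 GB) → drive 8 (remaining 3 GB)
8 drives × 8 GB = 64 GB; used 48 GB; unused 16 GB.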